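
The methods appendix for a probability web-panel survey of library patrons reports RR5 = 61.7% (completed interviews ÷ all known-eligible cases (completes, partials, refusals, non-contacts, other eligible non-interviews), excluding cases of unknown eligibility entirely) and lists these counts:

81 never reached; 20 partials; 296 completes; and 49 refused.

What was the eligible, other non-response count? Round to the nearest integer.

34

RR5 = 296 / D = 0.617
D = 296 / 0.617 = 479.7
Remaining denominator categories sum to 446
eligible, other non-response = 479.7 − 446 ≈ 34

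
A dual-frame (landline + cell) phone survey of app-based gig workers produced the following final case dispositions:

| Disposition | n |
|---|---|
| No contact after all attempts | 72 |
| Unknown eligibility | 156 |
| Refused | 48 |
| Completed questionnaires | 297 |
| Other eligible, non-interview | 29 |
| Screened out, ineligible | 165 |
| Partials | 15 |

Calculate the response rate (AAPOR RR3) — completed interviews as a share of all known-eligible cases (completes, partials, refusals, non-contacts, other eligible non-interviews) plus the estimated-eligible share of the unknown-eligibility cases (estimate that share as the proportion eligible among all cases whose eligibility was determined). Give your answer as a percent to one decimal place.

Num → 297
Known eligible → 297 + 15 + 48 + 72 + 29 = 461
e = 461 / (461 + 165) = 461 / 626 = 0.7364
Estimated eligible among unknowns → 0.7364 × 156 = 114.88
Denom → 461 + 114.88 = 575.88
RR3 = 297 / 575.88 = 0.5157

51.6%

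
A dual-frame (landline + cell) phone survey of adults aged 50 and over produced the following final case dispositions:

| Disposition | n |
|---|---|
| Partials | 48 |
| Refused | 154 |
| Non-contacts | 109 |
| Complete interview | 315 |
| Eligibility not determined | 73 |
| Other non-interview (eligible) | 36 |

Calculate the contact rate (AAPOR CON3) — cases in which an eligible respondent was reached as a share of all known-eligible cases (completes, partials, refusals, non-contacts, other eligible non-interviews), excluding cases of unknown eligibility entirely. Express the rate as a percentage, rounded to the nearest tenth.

Numerator = 315 + 48 + 154 + 36 = 553
Base = 315 + 48 + 154 + 109 + 36 = 662
CON3 = 553 / 662 = 0.8353

83.5%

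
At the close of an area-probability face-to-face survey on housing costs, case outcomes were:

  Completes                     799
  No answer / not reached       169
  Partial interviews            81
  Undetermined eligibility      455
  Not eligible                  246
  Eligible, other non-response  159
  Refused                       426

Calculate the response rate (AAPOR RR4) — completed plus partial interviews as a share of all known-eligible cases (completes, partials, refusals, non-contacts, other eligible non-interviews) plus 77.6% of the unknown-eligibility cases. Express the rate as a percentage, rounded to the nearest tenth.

Numerator: 799 + 81 = 880
Determined eligible: 799 + 81 + 426 + 169 + 159 = 1634
e × U: 0.7760 × 455 = 353.08
Base: 1634 + 353.08 = 1987.08
RR4 = 880 / 1987.08 = 0.4429

44.3%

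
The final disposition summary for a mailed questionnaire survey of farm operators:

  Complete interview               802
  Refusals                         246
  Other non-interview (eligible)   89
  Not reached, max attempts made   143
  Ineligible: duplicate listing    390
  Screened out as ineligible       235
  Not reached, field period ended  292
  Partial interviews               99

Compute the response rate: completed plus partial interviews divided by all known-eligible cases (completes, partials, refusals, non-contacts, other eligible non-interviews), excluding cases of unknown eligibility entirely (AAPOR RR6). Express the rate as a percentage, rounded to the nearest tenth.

53.9%

Non-contacts = 292 + 143 = 435
Not eligible = 235 + 390 = 625
Numerator: 802 + 99 = 901
Base: 802 + 99 + 246 + 435 + 89 = 1671
RR6 = 901 / 1671 = 0.5392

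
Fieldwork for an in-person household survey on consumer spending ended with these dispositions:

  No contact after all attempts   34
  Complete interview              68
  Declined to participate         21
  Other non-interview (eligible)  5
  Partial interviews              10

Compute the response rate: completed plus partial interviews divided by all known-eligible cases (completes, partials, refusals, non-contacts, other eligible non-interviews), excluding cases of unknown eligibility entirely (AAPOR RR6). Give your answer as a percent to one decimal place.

Num → 68 + 10 = 78
Base → 68 + 10 + 21 + 34 + 5 = 138
RR6 = 78 / 138 = 0.5652

56.5%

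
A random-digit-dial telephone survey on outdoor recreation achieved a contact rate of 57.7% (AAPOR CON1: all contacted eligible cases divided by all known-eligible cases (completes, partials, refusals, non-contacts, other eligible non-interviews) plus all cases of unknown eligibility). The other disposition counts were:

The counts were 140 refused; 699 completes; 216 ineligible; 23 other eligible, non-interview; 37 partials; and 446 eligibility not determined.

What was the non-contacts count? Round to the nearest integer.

Num = 699 + 37 + 140 + 23 = 899
CON1 = 899 / D = 0.577
D = 899 / 0.577 = 1558.1
Remaining denominator categories sum to 1345
non-contacts = 1558.1 − 1345 ≈ 213

213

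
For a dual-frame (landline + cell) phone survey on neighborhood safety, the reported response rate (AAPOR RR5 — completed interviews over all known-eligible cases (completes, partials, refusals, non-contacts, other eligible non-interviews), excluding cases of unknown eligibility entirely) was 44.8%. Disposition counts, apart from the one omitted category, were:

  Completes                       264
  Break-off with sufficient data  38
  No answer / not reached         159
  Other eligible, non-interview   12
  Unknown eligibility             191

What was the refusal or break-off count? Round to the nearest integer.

116

RR5 = 264 / D = 0.448
D = 264 / 0.448 = 589.3
Rest of base = 473
refusal or break-off = 589.3 − 473 ≈ 116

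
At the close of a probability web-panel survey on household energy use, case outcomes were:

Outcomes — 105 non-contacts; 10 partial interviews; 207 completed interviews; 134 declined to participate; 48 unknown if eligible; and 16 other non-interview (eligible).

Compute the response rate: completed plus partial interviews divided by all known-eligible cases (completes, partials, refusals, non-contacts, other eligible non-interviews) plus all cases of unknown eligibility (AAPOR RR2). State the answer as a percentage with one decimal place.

Top = 207 + 10 = 217
Denom = 207 + 10 + 134 + 105 + 16 + 48 = 520
RR2 = 217 / 520 = 0.4173

41.7%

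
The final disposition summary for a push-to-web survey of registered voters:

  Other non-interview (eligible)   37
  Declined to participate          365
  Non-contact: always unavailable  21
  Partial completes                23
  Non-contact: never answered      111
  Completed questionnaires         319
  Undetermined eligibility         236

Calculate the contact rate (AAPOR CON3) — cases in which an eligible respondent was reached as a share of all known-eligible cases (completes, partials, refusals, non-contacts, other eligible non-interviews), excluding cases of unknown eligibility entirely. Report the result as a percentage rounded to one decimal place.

84.9%

Never reached = 111 + 21 = 132
Numerator → 319 + 23 + 365 + 37 = 744
Base → 319 + 23 + 365 + 132 + 37 = 876
CON3 = 744 / 876 = 0.8493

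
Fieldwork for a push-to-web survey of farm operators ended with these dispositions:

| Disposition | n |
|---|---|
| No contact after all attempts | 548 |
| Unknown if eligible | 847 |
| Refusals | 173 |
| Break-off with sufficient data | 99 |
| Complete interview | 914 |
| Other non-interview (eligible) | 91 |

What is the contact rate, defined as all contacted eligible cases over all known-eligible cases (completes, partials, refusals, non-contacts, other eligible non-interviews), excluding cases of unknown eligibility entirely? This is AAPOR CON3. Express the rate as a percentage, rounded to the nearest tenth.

70.0%

Numerator → 914 + 99 + 173 + 91 = 1277
Base → 914 + 99 + 173 + 548 + 91 = 1825
CON3 = 1277 / 1825 = 0.6997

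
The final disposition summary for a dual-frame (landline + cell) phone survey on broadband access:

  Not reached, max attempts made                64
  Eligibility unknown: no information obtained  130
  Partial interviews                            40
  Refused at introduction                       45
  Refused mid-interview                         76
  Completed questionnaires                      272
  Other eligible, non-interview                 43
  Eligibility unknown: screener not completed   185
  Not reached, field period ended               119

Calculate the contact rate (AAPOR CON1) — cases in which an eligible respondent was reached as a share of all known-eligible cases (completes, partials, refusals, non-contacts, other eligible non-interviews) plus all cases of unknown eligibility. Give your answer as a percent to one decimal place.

48.9%

Refused = 45 + 76 = 121
Non-contacts = 119 + 64 = 183
Unknown if eligible = 185 + 130 = 315
Numerator = 272 + 40 + 121 + 43 = 476
Base = 272 + 40 + 121 + 183 + 43 + 315 = 974
CON1 = 476 / 974 = 0.4887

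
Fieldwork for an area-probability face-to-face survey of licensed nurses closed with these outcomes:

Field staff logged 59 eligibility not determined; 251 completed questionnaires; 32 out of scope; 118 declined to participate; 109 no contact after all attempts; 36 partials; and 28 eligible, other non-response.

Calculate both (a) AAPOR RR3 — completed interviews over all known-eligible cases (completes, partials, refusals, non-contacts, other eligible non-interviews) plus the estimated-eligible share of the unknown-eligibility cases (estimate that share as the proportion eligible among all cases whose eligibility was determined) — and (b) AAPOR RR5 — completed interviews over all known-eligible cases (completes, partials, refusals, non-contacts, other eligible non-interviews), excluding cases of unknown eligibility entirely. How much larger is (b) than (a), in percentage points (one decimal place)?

4.3

Numerator = 251
Eligible (known) = 251 + 36 + 118 + 109 + 28 = 542
e = 542 / (542 + 32) = 542 / 574 = 0.9443
Eligible share of unknowns = 0.9443 × 59 = 55.71
Base = 542 + 55.71 = 597.71
RR3 = 251 / 597.71 = 0.4199
Base = 251 + 36 + 118 + 109 + 28 = 542
RR5 = 251 / 542 = 0.4631
Difference = 46.31 − 41.99 = 4.32 percentage points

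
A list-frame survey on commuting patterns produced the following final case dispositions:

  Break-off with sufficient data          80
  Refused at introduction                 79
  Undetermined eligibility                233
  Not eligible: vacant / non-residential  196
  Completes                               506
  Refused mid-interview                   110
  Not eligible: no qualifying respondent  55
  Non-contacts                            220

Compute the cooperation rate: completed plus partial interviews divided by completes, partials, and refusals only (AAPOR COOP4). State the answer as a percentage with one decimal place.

75.6%

Refused = 79 + 110 = 189
Not eligible = 55 + 196 = 251
Num = 506 + 80 = 586
Denominator = 506 + 80 + 189 = 775
COOP4 = 586 / 775 = 0.7561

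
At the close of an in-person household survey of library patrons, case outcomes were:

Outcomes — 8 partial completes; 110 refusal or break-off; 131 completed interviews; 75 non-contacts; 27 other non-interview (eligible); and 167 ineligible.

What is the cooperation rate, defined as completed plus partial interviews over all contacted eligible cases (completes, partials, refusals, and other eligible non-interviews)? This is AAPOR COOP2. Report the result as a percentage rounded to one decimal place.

Top: 131 + 8 = 139
Base: 131 + 8 + 110 + 27 = 276
COOP2 = 139 / 276 = 0.5036

50.4%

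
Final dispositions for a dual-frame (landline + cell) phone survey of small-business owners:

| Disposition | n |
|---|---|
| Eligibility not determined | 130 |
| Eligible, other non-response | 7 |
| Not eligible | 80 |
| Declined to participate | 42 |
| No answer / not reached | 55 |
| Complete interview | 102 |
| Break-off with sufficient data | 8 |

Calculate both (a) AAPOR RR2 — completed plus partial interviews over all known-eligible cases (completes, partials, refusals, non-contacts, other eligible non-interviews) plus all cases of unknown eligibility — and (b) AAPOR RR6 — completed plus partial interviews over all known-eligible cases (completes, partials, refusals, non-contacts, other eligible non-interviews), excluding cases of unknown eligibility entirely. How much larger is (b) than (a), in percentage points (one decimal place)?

Top → 102 + 8 = 110
Denominator → 102 + 8 + 42 + 55 + 7 + 130 = 344
RR2 = 110 / 344 = 0.3198
Denominator → 102 + 8 + 42 + 55 + 7 = 214
RR6 = 110 / 214 = 0.5140
Difference = 51.40 − 31.98 = 19.42 percentage points

19.4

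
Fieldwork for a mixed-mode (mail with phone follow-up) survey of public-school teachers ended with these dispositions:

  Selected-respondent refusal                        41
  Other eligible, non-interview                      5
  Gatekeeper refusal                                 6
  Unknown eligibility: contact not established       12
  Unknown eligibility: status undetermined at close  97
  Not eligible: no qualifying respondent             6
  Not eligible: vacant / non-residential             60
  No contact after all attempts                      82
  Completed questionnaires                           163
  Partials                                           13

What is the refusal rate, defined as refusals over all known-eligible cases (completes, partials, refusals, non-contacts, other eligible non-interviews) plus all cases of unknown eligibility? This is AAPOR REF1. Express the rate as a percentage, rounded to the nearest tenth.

11.2%

Refusals = 6 + 41 = 47
Unknown eligibility = 12 + 97 = 109
Not eligible = 6 + 60 = 66
Num = 47
Denominator = 163 + 13 + 47 + 82 + 5 + 109 = 419
REF1 = 47 / 419 = 0.1122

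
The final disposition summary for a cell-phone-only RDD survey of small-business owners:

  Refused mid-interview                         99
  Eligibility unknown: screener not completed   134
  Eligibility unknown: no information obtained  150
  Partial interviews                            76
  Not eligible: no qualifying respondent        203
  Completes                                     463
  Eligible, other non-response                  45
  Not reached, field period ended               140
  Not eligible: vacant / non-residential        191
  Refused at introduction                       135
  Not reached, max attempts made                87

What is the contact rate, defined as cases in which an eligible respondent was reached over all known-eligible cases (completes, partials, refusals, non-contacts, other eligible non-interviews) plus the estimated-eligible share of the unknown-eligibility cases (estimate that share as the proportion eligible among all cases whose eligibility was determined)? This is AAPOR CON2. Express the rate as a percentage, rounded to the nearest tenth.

65.4%

Refusal or break-off = 135 + 99 = 234
Non-contacts = 140 + 87 = 227
Eligibility not determined = 134 + 150 = 284
Not eligible = 203 + 191 = 394
Numerator → 463 + 76 + 234 + 45 = 818
Determined eligible → 463 + 76 + 234 + 227 + 45 = 1045
e = 1045 / (1045 + 394) = 1045 / 1439 = 0.7262
Eligible share of unknowns → 0.7262 × 284 = 206.24
Denominator → 1045 + 206.24 = 1251.24
CON2 = 818 / 1251.24 = 0.6538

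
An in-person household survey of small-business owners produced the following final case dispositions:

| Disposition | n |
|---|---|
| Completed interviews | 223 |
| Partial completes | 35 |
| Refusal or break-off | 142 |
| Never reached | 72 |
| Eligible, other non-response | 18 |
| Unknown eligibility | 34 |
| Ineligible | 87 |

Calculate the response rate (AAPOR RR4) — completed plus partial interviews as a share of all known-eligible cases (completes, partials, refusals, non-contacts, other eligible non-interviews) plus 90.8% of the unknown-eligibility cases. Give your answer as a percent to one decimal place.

49.5%

Top = 223 + 35 = 258
Eligible (known) = 223 + 35 + 142 + 72 + 18 = 490
e × U = 0.9080 × 34 = 30.87
Denom = 490 + 30.87 = 520.87
RR4 = 258 / 520.87 = 0.4953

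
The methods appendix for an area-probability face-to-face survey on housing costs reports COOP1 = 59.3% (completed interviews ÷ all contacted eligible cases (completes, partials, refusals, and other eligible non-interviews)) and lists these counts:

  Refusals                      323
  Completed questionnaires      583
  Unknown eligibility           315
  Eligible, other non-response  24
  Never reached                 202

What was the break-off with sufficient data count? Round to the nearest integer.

53

COOP1 = 583 / D = 0.593
D = 583 / 0.593 = 983.1
Rest of base = 930
break-off with sufficient data = 983.1 − 930 ≈ 53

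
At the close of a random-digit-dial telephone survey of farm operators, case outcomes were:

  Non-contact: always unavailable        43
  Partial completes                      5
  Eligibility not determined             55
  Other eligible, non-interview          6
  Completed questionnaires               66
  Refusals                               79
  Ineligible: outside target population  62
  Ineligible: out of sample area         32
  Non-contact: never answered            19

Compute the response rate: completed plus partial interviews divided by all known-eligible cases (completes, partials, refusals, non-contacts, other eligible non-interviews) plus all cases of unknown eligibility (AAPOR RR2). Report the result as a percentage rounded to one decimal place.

26.0%

Never reached = 19 + 43 = 62
Ineligible = 62 + 32 = 94
Num: 66 + 5 = 71
Denom: 66 + 5 + 79 + 62 + 6 + 55 = 273
RR2 = 71 / 273 = 0.2601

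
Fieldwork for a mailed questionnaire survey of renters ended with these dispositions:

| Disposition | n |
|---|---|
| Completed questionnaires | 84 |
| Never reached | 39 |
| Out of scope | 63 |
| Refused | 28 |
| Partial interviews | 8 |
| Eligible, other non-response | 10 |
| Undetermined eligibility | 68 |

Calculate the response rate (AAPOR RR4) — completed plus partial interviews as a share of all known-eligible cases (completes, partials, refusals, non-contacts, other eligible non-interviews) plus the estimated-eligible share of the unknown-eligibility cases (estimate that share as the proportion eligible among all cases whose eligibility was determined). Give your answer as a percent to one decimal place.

Numerator → 84 + 8 = 92
Determined eligible → 84 + 8 + 28 + 39 + 10 = 169
e = 169 / (169 + 63) = 169 / 232 = 0.7284
Eligible share of unknowns → 0.7284 × 68 = 49.53
Base → 169 + 49.53 = 218.53
RR4 = 92 / 218.53 = 0.4210

42.1%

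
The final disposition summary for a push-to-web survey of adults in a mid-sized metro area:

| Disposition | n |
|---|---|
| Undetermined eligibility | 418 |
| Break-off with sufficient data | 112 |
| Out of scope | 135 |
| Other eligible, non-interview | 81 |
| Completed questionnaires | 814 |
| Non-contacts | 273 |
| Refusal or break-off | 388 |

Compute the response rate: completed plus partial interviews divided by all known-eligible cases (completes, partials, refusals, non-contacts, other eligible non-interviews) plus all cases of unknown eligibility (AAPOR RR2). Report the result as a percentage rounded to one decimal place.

44.4%

Numerator → 814 + 112 = 926
Denominator → 814 + 112 + 388 + 273 + 81 + 418 = 2086
RR2 = 926 / 2086 = 0.4439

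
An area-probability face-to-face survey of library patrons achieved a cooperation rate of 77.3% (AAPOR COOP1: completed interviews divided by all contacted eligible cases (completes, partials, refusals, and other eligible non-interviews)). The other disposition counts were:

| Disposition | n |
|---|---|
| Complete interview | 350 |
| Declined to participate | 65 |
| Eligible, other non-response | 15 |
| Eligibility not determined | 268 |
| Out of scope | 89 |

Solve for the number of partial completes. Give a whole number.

COOP1 = 350 / D = 0.773
D = 350 / 0.773 = 452.8
Rest of base = 430
partial completes = 452.8 − 430 ≈ 23

23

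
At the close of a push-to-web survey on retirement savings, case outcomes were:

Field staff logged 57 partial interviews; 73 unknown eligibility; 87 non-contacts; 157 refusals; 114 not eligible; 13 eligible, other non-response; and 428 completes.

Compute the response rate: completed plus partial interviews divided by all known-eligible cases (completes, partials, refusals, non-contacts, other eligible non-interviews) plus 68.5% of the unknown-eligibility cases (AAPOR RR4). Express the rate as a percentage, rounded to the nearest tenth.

Numerator: 428 + 57 = 485
Determined eligible: 428 + 57 + 157 + 87 + 13 = 742
Estimated eligible among unknowns: 0.6850 × 73 = 50.01
Base: 742 + 50.01 = 792.01
RR4 = 485 / 792.01 = 0.6124

61.2%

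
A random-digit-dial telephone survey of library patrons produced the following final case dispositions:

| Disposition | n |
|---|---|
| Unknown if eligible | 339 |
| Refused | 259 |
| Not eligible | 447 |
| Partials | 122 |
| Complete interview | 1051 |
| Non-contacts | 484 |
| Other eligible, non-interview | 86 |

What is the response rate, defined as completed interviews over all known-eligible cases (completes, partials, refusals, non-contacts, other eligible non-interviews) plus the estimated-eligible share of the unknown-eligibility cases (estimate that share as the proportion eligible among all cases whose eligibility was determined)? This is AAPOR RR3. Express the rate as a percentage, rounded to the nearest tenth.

46.1%

Numerator → 1051
Eligible (known) → 1051 + 122 + 259 + 484 + 86 = 2002
e = 2002 / (2002 + 447) = 2002 / 2449 = 0.8175
e × U → 0.8175 × 339 = 277.13
Denom → 2002 + 277.13 = 2279.13
RR3 = 1051 / 2279.13 = 0.4611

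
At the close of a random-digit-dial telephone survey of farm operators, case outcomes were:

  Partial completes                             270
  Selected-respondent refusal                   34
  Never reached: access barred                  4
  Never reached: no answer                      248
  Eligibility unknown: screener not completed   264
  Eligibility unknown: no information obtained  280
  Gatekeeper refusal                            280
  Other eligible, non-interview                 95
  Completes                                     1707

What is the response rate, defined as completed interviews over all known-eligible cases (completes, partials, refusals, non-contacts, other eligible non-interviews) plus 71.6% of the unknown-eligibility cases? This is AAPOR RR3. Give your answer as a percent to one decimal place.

56.4%

Refusals = 280 + 34 = 314
Never reached = 248 + 4 = 252
Undetermined eligibility = 264 + 280 = 544
Numerator → 1707
Determined eligible → 1707 + 270 + 314 + 252 + 95 = 2638
e × U → 0.7160 × 544 = 389.50
Denominator → 2638 + 389.50 = 3027.50
RR3 = 1707 / 3027.50 = 0.5638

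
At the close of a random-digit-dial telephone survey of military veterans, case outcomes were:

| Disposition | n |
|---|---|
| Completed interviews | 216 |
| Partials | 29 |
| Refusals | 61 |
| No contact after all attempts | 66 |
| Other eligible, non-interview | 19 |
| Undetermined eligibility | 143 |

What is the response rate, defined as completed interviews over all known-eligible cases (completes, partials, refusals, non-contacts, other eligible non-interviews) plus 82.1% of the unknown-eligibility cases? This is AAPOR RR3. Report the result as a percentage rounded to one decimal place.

42.5%

Num → 216
Eligible (known) → 216 + 29 + 61 + 66 + 19 = 391
Estimated eligible among unknowns → 0.8210 × 143 = 117.40
Denominator → 391 + 117.40 = 508.40
RR3 = 216 / 508.40 = 0.4249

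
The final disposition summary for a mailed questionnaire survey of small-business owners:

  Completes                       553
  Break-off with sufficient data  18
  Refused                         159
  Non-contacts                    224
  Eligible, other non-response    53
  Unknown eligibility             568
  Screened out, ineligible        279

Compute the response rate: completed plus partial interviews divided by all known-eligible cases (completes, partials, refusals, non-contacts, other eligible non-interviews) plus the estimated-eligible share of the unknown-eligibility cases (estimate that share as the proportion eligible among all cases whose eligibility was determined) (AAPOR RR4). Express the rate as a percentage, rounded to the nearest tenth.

39.3%

Num: 553 + 18 = 571
Eligible (known): 553 + 18 + 159 + 224 + 53 = 1007
e = 1007 / (1007 + 279) = 1007 / 1286 = 0.7830
Estimated eligible among unknowns: 0.7830 × 568 = 444.74
Denominator: 1007 + 444.74 = 1451.74
RR4 = 571 / 1451.74 = 0.3933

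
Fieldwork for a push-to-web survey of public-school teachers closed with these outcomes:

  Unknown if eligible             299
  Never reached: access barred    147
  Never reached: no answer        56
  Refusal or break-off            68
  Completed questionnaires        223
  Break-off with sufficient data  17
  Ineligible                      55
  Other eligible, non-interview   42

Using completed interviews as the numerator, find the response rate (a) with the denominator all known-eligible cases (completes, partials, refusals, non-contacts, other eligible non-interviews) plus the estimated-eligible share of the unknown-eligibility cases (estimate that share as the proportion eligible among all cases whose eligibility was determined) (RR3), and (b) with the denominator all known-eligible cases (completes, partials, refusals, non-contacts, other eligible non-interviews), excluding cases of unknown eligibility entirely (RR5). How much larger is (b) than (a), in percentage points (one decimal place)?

13.3

Non-contacts = 56 + 147 = 203
Num → 223
Known eligible → 223 + 17 + 68 + 203 + 42 = 553
e = 553 / (553 + 55) = 553 / 608 = 0.9095
Eligible share of unknowns → 0.9095 × 299 = 271.94
Base → 553 + 271.94 = 824.94
RR3 = 223 / 824.94 = 0.2703
Base → 223 + 17 + 68 + 203 + 42 = 553
RR5 = 223 / 553 = 0.4033
Difference = 40.33 − 27.03 = 13.30 percentage points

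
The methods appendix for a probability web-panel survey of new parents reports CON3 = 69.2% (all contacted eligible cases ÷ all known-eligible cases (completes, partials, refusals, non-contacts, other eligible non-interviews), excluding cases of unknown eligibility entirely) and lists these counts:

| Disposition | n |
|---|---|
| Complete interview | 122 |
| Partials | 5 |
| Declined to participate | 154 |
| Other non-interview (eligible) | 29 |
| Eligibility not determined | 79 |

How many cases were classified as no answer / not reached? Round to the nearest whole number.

Numerator: 122 + 5 + 154 + 29 = 310
CON3 = 310 / D = 0.692
D = 310 / 0.692 = 448.0
Rest of base = 310
no answer / not reached = 448.0 − 310 ≈ 138

138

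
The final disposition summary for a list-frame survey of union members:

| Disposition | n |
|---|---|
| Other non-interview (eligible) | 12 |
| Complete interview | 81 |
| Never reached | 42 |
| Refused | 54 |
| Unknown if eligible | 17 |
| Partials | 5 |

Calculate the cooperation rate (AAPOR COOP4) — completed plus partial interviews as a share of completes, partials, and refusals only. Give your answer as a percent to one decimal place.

Num = 81 + 5 = 86
Base = 81 + 5 + 54 = 140
COOP4 = 86 / 140 = 0.6143

61.4%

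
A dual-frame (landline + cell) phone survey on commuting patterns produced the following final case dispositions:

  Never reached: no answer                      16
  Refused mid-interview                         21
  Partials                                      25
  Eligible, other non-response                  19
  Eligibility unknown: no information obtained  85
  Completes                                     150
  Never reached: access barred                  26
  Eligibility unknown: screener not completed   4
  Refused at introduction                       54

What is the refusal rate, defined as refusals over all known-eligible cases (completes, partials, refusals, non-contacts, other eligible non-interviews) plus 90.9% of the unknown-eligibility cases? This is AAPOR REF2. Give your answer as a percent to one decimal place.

Declined to participate = 54 + 21 = 75
Never reached = 16 + 26 = 42
Unknown if eligible = 4 + 85 = 89
Numerator = 75
Determined eligible = 150 + 25 + 75 + 42 + 19 = 311
Eligible share of unknowns = 0.9090 × 89 = 80.90
Base = 311 + 80.90 = 391.90
REF2 = 75 / 391.90 = 0.1914

19.1%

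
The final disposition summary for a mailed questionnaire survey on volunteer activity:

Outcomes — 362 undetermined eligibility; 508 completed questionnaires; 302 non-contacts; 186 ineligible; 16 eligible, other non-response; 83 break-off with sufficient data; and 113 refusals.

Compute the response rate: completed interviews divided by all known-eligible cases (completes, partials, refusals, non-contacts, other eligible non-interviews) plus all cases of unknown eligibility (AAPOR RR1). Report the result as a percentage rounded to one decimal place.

Numerator = 508
Denominator = 508 + 83 + 113 + 302 + 16 + 362 = 1384
RR1 = 508 / 1384 = 0.3671

36.7%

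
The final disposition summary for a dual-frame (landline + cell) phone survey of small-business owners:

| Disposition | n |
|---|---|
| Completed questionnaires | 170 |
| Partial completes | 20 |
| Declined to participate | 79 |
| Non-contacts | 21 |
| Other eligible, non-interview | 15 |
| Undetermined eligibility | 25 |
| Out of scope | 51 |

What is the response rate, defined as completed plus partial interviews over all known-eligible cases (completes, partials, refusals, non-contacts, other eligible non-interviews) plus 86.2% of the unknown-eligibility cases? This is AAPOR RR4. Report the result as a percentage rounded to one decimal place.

58.2%

Numerator → 170 + 20 = 190
Determined eligible → 170 + 20 + 79 + 21 + 15 = 305
Estimated eligible among unknowns → 0.8620 × 25 = 21.55
Denominator → 305 + 21.55 = 326.55
RR4 = 190 / 326.55 = 0.5818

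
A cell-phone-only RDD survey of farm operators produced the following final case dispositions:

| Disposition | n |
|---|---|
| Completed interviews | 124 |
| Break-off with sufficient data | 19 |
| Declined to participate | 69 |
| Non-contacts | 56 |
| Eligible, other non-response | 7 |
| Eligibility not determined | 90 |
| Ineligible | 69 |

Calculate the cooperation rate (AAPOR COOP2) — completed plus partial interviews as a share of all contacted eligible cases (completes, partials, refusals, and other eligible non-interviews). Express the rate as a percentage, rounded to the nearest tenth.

Numerator: 124 + 19 = 143
Denominator: 124 + 19 + 69 + 7 = 219
COOP2 = 143 / 219 = 0.6530

65.3%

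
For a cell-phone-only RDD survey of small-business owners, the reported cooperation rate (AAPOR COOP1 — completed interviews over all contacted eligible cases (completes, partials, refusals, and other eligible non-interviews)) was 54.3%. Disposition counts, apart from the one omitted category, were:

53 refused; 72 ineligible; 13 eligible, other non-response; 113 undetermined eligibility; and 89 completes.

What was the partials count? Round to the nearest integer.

COOP1 = 89 / D = 0.543
D = 89 / 0.543 = 163.9
Remaining denominator categories sum to 155
partials = 163.9 − 155 ≈ 9

9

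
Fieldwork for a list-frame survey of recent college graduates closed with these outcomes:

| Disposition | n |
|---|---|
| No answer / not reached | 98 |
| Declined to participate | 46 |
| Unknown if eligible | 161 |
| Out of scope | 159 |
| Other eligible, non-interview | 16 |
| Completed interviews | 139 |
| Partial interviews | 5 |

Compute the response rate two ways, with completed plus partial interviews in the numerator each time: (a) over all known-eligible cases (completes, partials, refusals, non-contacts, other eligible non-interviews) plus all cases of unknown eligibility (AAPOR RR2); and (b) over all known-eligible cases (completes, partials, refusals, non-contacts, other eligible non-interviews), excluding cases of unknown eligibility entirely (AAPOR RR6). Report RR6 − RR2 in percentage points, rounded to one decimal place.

16.4

Top = 139 + 5 = 144
Base = 139 + 5 + 46 + 98 + 16 + 161 = 465
RR2 = 144 / 465 = 0.3097
Base = 139 + 5 + 46 + 98 + 16 = 304
RR6 = 144 / 304 = 0.4737
Difference = 47.37 − 30.97 = 16.40 percentage points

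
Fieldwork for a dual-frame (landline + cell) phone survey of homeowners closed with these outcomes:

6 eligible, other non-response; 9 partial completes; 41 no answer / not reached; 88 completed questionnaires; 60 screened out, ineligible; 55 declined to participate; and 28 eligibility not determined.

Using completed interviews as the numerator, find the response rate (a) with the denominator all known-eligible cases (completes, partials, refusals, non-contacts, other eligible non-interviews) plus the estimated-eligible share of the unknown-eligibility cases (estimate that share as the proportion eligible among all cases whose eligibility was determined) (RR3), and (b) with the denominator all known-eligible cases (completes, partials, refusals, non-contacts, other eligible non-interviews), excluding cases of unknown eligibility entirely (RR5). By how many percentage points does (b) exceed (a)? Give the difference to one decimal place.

4.3

Num = 88
Determined eligible = 88 + 9 + 55 + 41 + 6 = 199
e = 199 / (199 + 60) = 199 / 259 = 0.7683
e × U = 0.7683 × 28 = 21.51
Base = 199 + 21.51 = 220.51
RR3 = 88 / 220.51 = 0.3991
Base = 88 + 9 + 55 + 41 + 6 = 199
RR5 = 88 / 199 = 0.4422
Difference = 44.22 − 39.91 = 4.31 percentage points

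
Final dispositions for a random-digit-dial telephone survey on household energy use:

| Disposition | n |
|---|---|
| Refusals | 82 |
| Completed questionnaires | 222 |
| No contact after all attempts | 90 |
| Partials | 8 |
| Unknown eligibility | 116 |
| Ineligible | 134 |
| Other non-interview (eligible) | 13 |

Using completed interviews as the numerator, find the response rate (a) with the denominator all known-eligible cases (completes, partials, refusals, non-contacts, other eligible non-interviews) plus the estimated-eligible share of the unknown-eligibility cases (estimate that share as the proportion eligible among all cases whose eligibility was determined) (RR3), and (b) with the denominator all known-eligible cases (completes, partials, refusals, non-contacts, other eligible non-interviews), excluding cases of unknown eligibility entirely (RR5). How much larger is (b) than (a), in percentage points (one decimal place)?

9.3

Top: 222
Known eligible: 222 + 8 + 82 + 90 + 13 = 415
e = 415 / (415 + 134) = 415 / 549 = 0.7559
Estimated eligible among unknowns: 0.7559 × 116 = 87.68
Denominator: 415 + 87.68 = 502.68
RR3 = 222 / 502.68 = 0.4416
Denominator: 222 + 8 + 82 + 90 + 13 = 415
RR5 = 222 / 415 = 0.5349
Difference = 53.49 − 44.16 = 9.33 percentage points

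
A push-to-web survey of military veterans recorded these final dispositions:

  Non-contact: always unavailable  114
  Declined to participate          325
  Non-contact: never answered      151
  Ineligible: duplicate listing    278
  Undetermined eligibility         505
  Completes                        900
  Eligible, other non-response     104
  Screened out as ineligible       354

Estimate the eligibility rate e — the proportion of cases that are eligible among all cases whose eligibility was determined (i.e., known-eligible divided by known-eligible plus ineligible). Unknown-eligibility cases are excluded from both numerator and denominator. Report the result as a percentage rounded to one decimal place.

71.6%

Never reached = 151 + 114 = 265
Screened out, ineligible = 354 + 278 = 632
Determined eligible = 900 + 325 + 265 + 104 = 1594
e = 1594 / (1594 + 632) = 1594 / 2226 = 0.7161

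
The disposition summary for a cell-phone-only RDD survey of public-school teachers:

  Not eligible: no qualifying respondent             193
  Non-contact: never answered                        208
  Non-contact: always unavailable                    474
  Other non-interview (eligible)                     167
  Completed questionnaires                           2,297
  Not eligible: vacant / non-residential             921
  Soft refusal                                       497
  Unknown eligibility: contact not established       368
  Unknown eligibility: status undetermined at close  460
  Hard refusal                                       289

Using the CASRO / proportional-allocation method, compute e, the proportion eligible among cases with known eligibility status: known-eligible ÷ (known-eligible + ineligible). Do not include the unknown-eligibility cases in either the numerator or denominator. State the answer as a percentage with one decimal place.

77.9%

Declined to participate = 289 + 497 = 786
No answer / not reached = 208 + 474 = 682
Unknown eligibility = 368 + 460 = 828
Not eligible = 193 + 921 = 1114
Eligible (known) = 2297 + 786 + 682 + 167 = 3932
e = 3932 / (3932 + 1114) = 3932 / 5046 = 0.7792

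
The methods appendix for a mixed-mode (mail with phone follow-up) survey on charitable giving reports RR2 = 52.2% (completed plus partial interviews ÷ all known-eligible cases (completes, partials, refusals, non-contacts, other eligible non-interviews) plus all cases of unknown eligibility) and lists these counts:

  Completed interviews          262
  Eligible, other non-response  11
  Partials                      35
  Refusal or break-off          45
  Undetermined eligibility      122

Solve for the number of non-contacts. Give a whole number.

94

Num = 262 + 35 = 297
RR2 = 297 / D = 0.522
D = 297 / 0.522 = 569.0
Other denominator terms total 475
non-contacts = 569.0 − 475 ≈ 94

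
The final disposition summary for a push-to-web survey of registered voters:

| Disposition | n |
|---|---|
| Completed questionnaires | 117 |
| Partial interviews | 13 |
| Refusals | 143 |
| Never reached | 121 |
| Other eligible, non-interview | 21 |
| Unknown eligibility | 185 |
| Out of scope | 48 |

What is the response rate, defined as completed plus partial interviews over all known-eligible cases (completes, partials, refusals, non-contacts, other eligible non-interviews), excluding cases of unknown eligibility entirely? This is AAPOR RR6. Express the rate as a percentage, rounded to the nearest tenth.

31.3%

Numerator = 117 + 13 = 130
Denominator = 117 + 13 + 143 + 121 + 21 = 415
RR6 = 130 / 415 = 0.3133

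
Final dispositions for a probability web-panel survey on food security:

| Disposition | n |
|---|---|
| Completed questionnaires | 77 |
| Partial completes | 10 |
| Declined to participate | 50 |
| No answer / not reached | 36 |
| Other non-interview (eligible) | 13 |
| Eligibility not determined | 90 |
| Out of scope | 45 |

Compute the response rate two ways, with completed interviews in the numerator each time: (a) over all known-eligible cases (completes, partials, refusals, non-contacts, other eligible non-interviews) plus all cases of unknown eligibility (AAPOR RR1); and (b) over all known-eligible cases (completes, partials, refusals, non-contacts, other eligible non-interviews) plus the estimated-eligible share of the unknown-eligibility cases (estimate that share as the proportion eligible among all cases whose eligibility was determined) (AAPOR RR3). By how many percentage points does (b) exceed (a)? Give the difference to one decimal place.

Num: 77
Denom: 77 + 10 + 50 + 36 + 13 + 90 = 276
RR1 = 77 / 276 = 0.2790
Determined eligible: 77 + 10 + 50 + 36 + 13 = 186
e = 186 / (186 + 45) = 186 / 231 = 0.8052
Estimated eligible among unknowns: 0.8052 × 90 = 72.47
Denom: 186 + 72.47 = 258.47
RR3 = 77 / 258.47 = 0.2979
Difference = 29.79 − 27.90 = 1.89 percentage points

1.9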